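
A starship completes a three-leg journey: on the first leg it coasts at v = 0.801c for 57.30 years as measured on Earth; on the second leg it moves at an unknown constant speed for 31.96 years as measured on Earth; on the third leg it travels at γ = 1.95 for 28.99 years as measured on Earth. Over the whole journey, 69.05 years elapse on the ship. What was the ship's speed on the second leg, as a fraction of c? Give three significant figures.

β = 0.783

Leg 1: γ = 1/√(1 − 0.801²) = 1/√0.3584 = 1.670; τ_1 = 57.30/1.670 = 34.30 years.
Leg 2: speed unknown; τ_2 = 31.96/γ_2.
Leg 3: γ = 1.95; τ_3 = 28.99/1.950 = 14.87 years.
Total proper time: 34.30 + τ_2 + 14.87 = 69.05, so τ_2 = 69.05 − 49.17 = 19.88 years.
γ_2 = 31.96/19.88 = 1.608; β = √(1 − 1/γ²) = √0.6131.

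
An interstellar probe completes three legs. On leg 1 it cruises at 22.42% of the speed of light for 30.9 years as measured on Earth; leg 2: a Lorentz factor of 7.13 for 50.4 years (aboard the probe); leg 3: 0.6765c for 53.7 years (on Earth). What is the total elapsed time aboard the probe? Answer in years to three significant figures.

Leg 1: β = 0.2242; γ = 1/√(1 − 0.2242²) = 1/√0.9497 = 1.026; τ_1 = 30.9/1.026 = 30.11 years.
Leg 2: 50.4 years is already measured aboard the probe.
Leg 3: γ = 1/√(1 − 0.6765²) = 1/√0.5423 = 1.358; τ_3 = 53.7/1.358 = 39.55 years.
Total: 30.11 + 50.40 + 39.55 years.

τ = 120 years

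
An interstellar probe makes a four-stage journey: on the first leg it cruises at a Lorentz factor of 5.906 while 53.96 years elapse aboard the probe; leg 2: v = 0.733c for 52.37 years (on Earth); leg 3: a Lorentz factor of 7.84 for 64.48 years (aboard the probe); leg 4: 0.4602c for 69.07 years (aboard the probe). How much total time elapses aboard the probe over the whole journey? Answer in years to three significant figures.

τ = 223 years

Leg 1: 53.96 years is already measured aboard the probe.
Leg 2: γ = 1/√(1 − 0.733²) = 1/√0.4627 = 1.470; τ_2 = 52.37/1.470 = 35.62 years.
Leg 3: 64.48 years is already measured aboard the probe.
Leg 4: 69.07 years is already measured aboard the probe.
Total: 53.96 + 35.62 + 64.48 + 69.07 years.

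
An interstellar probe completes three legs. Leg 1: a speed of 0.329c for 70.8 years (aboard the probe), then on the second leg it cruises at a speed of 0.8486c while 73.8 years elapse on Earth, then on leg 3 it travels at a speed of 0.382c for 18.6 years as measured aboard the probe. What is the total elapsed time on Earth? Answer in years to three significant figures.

Leg 1: γ = 1/√(1 − 0.329²) = 1/√0.8918 = 1.059; Δt_1 = 1.059 × 70.8 = 74.97 years.
Leg 2: 73.8 years is already measured on Earth.
Leg 3: γ = 1/√(1 − 0.382²) = 1/√0.8541 = 1.082; Δt_3 = 1.082 × 18.6 = 20.13 years.
Total: 74.97 + 73.80 + 20.13 years.

Δt = 169 years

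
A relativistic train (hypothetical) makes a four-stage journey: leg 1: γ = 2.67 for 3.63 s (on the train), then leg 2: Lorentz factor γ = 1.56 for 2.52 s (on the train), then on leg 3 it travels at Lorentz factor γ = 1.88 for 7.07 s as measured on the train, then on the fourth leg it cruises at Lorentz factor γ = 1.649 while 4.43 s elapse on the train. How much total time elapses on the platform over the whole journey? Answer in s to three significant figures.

Leg 1: γ = 2.67; Δt_1 = 2.670 × 3.63 = 9.692 s.
Leg 2: γ = 1.56; Δt_2 = 1.560 × 2.52 = 3.931 s.
Leg 3: γ = 1.88; Δt_3 = 1.880 × 7.07 = 13.29 s.
Leg 4: γ = 1.649; Δt_4 = 1.649 × 4.43 = 7.305 s.
Total: 9.692 + 3.931 + 13.29 + 7.305 s.

Δt = 34.2 s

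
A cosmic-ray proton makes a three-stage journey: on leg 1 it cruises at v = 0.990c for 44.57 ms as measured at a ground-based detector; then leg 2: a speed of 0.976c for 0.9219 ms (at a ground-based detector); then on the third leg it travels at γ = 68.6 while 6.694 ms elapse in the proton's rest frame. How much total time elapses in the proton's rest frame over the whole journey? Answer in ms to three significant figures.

Leg 1: γ = 1/√(1 − 0.990²) = 1/√0.01990 = 7.089; τ_1 = 44.57/7.089 = 6.287 ms.
Leg 2: γ = 1/√(1 − 0.976²) = 1/√0.04742 = 4.592; τ_2 = 0.9219/4.592 = 0.2008 ms.
Leg 3: 6.694 ms is already measured in the proton's rest frame.
Total: 6.287 + 0.2008 + 6.694 ms.

τ = 13.2 ms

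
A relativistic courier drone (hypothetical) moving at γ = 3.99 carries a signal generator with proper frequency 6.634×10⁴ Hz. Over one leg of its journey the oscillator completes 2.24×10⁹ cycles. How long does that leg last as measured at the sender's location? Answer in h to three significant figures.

Δt = 37.4 h

γ = 3.99
Proper time for N cycles: τ = N/f = 2.24×10⁹/(6.634×10⁴) = 3.377×10⁴ s = 9.379 h.
Lab-frame duration Δt = γτ = 3.990 × 9.379 = 37.42 h.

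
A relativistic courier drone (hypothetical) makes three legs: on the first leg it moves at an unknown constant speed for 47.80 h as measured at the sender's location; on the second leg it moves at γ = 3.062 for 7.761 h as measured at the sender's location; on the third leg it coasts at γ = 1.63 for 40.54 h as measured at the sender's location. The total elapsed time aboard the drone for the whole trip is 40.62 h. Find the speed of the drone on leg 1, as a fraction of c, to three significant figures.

β = 0.961

Leg 1: speed unknown; τ_1 = 47.80/γ_1.
Leg 2: γ = 3.062; τ_2 = 7.761/3.062 = 2.535 h.
Leg 3: γ = 1.63; τ_3 = 40.54/1.630 = 24.87 h.
Total proper time: τ_1 + 2.535 + 24.87 = 40.62, so τ_1 = 40.62 − 27.41 = 13.21 h.
γ_1 = 47.80/13.21 = 3.617; β = √(1 − 1/γ²) = √0.9236.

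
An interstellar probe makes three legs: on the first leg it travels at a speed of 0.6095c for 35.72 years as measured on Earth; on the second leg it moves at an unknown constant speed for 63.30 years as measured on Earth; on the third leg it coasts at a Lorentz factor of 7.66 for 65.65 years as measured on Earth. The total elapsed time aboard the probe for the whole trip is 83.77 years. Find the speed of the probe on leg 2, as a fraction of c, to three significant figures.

β = 0.672

Leg 1: γ = 1/√(1 − 0.6095²) = 1/√0.6285 = 1.261; τ_1 = 35.72/1.261 = 28.32 years.
Leg 2: speed unknown; τ_2 = 63.30/γ_2.
Leg 3: γ = 7.66; τ_3 = 65.65/7.660 = 8.570 years.
Total proper time: 28.32 + τ_2 + 8.570 = 83.77, so τ_2 = 83.77 − 36.89 = 46.88 years.
γ_2 = 63.30/46.88 = 1.350; β = √(1 − 1/γ²) = √0.4515.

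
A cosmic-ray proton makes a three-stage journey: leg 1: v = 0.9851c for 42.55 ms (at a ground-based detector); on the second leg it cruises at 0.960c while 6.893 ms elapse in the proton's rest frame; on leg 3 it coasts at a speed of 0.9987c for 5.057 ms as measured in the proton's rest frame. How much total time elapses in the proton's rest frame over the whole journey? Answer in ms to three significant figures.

Leg 1: γ = 1/√(1 − 0.9851²) = 1/√0.02958 = 5.815; τ_1 = 42.55/5.815 = 7.318 ms.
Leg 2: 6.893 ms is already measured in the proton's rest frame.
Leg 3: 5.057 ms is already measured in the proton's rest frame.
Total: 7.318 + 6.893 + 5.057 ms.

τ = 19.3 ms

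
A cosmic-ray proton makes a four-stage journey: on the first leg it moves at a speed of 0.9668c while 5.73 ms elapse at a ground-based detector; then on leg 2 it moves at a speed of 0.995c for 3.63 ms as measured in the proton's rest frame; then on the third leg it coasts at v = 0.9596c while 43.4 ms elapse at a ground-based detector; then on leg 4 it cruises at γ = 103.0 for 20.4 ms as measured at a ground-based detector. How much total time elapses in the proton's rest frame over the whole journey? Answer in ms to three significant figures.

τ = 17.5 ms

Leg 1: γ = 1/√(1 − 0.9668²) = 1/√0.06530 = 3.913; τ_1 = 5.73/3.913 = 1.464 ms.
Leg 2: 3.63 ms is already measured in the proton's rest frame.
Leg 3: γ = 1/√(1 − 0.9596²) = 1/√0.07917 = 3.554; τ_3 = 43.4/3.554 = 12.21 ms.
Leg 4: γ = 103.0; τ_4 = 20.4/103.0 = 0.1981 ms.
Total: 1.464 + 3.630 + 12.21 + 0.1981 ms.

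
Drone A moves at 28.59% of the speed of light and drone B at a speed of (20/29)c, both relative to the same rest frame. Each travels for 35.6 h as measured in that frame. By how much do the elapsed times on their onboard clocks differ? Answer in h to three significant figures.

A: β = 0.2859; γ = 1/√(1 − 0.2859²) = 1/√0.9183 = 1.044; τ_A = 35.6/1.044 = 34.11 h.
B: γ = 1/√(1 − (20/29)²) = 29/21 ≈ 1.381; τ_B = 35.6/1.381 = 25.78 h.

|τ_A − τ_B| = 8.33 h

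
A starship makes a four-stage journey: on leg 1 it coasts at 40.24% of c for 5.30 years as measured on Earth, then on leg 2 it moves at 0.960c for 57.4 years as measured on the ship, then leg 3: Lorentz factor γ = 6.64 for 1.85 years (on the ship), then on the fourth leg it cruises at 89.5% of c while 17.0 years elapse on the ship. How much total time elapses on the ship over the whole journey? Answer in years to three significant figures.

Leg 1: β = 0.4024; γ = 1/√(1 − 0.4024²) = 1/√0.8381 = 1.092; τ_1 = 5.30/1.092 = 4.852 years.
Leg 2: 57.4 years is already measured on the ship.
Leg 3: 1.85 years is already measured on the ship.
Leg 4: 17.0 years is already measured on the ship.
Total: 4.852 + 57.40 + 1.850 + 17.00 years.

τ = 81.1 years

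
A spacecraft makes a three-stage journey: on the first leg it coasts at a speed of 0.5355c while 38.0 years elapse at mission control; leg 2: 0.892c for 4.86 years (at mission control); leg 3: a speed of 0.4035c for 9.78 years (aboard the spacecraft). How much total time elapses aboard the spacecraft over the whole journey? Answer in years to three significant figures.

Leg 1: γ = 1/√(1 − 0.5355²) = 1/√0.7132 = 1.184; τ_1 = 38.0/1.184 = 32.09 years.
Leg 2: γ = 1/√(1 − 0.892²) = 1/√0.2043 = 2.212; τ_2 = 4.86/2.212 = 2.197 years.
Leg 3: 9.78 years is already measured aboard the spacecraft.
Total: 32.09 + 2.197 + 9.780 years.

τ = 44.1 years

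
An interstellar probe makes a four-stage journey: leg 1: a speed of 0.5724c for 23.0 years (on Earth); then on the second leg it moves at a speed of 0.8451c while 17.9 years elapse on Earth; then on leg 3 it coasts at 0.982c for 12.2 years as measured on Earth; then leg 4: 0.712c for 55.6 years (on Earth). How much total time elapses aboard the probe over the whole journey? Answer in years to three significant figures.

τ = 69.8 years

Leg 1: γ = 1/√(1 − 0.5724²) = 1/√0.6724 = 1.220; τ_1 = 23.0/1.220 = 18.86 years.
Leg 2: γ = 1/√(1 − 0.8451²) = 1/√0.2858 = 1.871; τ_2 = 17.9/1.871 = 9.569 years.
Leg 3: γ = 1/√(1 − 0.982²) = 1/√0.03568 = 5.294; τ_3 = 12.2/5.294 = 2.304 years.
Leg 4: γ = 1/√(1 − 0.712²) = 1/√0.4931 = 1.424; τ_4 = 55.6/1.424 = 39.04 years.
Total: 18.86 + 9.569 + 2.304 + 39.04 years.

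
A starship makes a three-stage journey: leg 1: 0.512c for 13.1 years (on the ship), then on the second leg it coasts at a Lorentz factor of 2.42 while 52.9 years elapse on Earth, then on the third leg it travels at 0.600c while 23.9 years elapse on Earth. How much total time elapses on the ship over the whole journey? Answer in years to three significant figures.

τ = 54.1 years

Leg 1: 13.1 years is already measured on the ship.
Leg 2: γ = 2.42; τ_2 = 52.9/2.420 = 21.86 years.
Leg 3: γ = 1/√(1 − 0.600²) = 5/4 = 1.250; τ_3 = 23.9/1.250 = 19.12 years.
Total: 13.10 + 21.86 + 19.12 years.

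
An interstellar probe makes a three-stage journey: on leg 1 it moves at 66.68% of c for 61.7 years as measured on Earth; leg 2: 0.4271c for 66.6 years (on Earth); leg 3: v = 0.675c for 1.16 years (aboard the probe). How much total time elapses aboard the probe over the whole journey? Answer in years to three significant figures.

τ = 107 years

Leg 1: β = 0.6668; γ = 1/√(1 − 0.6668²) = 1/√0.5554 = 1.342; τ_1 = 61.7/1.342 = 45.98 years.
Leg 2: γ = 1/√(1 − 0.4271²) = 1/√0.8176 = 1.106; τ_2 = 66.6/1.106 = 60.22 years.
Leg 3: 1.16 years is already measured aboard the probe.
Total: 45.98 + 60.22 + 1.160 years.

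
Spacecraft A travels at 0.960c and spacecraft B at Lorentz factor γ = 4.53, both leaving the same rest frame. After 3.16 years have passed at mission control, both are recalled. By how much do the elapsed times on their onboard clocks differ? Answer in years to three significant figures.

A: γ = 1/√(1 − 0.960²) = 25/7 ≈ 3.571; τ_A = 3.16/3.571 = 0.8848 years.
B: γ = 4.53; τ_B = 3.16/4.530 = 0.6976 years.

|τ_A − τ_B| = 0.187 years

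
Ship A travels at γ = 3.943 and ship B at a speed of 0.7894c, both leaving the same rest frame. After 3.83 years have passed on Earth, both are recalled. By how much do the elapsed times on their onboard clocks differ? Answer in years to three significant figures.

A: γ = 3.943; τ_A = 3.83/3.943 = 0.9713 years.
B: γ = 1/√(1 − 0.7894²) = 1/√0.3768 = 1.629; τ_B = 3.83/1.629 = 2.351 years.

|τ_A − τ_B| = 1.38 years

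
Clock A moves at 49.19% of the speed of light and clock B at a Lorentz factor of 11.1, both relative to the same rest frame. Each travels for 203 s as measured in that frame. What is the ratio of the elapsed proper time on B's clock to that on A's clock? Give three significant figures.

A: β = 0.4919; γ = 1/√(1 − 0.4919²) = 1/√0.7580 = 1.149. B: γ = 11.1.
τ_A/τ_B = γ_B/γ_A = 11.10/1.149 = 9.664, so τ_B/τ_A = 0.1035.

τ_B/τ_A = 0.103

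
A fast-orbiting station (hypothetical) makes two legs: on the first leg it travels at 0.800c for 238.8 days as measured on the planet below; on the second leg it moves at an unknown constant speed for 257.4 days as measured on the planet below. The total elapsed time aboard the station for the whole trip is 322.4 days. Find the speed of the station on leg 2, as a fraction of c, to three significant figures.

β = 0.718

Leg 1: γ = 1/√(1 − 0.800²) = 5/3 ≈ 1.667; τ_1 = 238.8/1.667 = 143.3 days.
Leg 2: speed unknown; τ_2 = 257.4/γ_2.
Total proper time: 143.3 + τ_2 = 322.4, so τ_2 = 322.4 − 143.3 = 179.1 days.
γ_2 = 257.4/179.1 = 1.437; β = √(1 − 1/γ²) = √0.5157.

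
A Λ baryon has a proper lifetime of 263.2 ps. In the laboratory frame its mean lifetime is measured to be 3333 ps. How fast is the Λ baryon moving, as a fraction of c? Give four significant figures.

v = 0.9969c

γ = Δt/τ₀ = 3333/263.2 = 12.66
β = √(1 − 1/γ²) = √(1 − 0.006236) = √0.9938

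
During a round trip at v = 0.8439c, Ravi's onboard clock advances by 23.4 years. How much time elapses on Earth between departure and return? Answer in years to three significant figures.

γ = 1/√(1 − 0.8439²) = 1/√0.2878 = 1.864
Earth-frame duration is the dilated interval: Δt = γτ = 1.864 × 23.4 years.

Δt = 43.6 years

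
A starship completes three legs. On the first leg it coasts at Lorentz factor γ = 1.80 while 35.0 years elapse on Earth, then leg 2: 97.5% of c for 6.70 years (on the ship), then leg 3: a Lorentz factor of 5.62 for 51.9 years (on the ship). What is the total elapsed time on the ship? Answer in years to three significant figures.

τ = 78.0 years

Leg 1: γ = 1.80; τ_1 = 35.0/1.800 = 19.44 years.
Leg 2: 6.70 years is already measured on the ship.
Leg 3: 51.9 years is already measured on the ship.
Total: 19.44 + 6.700 + 51.90 years.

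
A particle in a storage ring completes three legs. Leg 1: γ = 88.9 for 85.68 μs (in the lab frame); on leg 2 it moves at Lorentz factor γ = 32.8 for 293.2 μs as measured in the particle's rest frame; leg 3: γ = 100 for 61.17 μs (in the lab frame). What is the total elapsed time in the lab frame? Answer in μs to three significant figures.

Leg 1: 85.68 μs is already measured in the lab frame.
Leg 2: γ = 32.8; Δt_2 = 32.80 × 293.2 = 9617 μs.
Leg 3: 61.17 μs is already measured in the lab frame.
Total: 85.68 + 9617 + 61.17 μs.

Δt = 9760 μs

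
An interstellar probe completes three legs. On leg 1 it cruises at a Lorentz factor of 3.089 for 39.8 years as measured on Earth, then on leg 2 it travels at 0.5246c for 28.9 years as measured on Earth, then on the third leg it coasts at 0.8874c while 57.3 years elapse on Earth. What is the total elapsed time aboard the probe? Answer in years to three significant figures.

Leg 1: γ = 3.089; τ_1 = 39.8/3.089 = 12.88 years.
Leg 2: γ = 1/√(1 − 0.5246²) = 1/√0.7248 = 1.175; τ_2 = 28.9/1.175 = 24.60 years.
Leg 3: γ = 1/√(1 − 0.8874²) = 1/√0.2125 = 2.169; τ_3 = 57.3/2.169 = 26.42 years.
Total: 12.88 + 24.60 + 26.42 years.

τ = 63.9 years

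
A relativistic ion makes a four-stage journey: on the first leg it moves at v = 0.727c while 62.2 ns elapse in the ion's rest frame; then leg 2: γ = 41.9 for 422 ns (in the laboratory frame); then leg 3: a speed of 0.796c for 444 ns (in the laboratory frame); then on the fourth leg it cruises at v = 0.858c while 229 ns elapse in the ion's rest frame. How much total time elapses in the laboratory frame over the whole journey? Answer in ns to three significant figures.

Δt = 1400 ns

Leg 1: γ = 1/√(1 − 0.727²) = 1/√0.4715 = 1.456; Δt_1 = 1.456 × 62.2 = 90.59 ns.
Leg 2: 422 ns is already measured in the laboratory frame.
Leg 3: 444 ns is already measured in the laboratory frame.
Leg 4: γ = 1/√(1 − 0.858²) = 1/√0.2638 = 1.947; Δt_4 = 1.947 × 229 = 445.8 ns.
Total: 90.59 + 422.0 + 444.0 + 445.8 ns.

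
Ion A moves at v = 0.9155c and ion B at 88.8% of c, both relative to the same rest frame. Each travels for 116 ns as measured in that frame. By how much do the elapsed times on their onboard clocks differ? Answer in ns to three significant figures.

A: γ = 1/√(1 − 0.9155²) = 1/√0.1619 = 2.486; τ_A = 116/2.486 = 46.67 ns.
B: β = 0.888; γ = 1/√(1 − 0.888²) = 1/√0.2115 = 2.175; τ_B = 116/2.175 = 53.34 ns.

|τ_A − τ_B| = 6.67 ns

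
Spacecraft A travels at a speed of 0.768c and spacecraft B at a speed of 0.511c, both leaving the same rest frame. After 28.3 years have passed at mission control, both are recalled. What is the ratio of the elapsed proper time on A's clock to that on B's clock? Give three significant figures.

τ_A/τ_B = 0.745

A: γ = 1/√(1 − 0.768²) = 1/√0.4102 = 1.561. B: γ = 1/√(1 − 0.511²) = 1/√0.7389 = 1.163.
τ_A/τ_B = γ_B/γ_A = 1.163/1.561 = 0.7451, so τ_A/τ_B = 0.7451.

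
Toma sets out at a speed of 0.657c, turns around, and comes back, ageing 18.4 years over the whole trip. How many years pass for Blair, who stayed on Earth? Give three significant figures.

Δt = 24.4 years

γ = 1/√(1 − 0.657²) = 1/√0.5684 = 1.326
Earth-frame duration is the dilated interval: Δt = γτ = 1.326 × 18.4 years.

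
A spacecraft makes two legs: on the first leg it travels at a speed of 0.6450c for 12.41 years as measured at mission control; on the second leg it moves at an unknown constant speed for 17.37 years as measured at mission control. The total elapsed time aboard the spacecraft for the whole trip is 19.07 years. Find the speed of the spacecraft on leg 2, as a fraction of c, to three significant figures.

Leg 1: γ = 1/√(1 − 0.6450²) = 1/√0.5840 = 1.309; τ_1 = 12.41/1.309 = 9.484 years.
Leg 2: speed unknown; τ_2 = 17.37/γ_2.
Total proper time: 9.484 + τ_2 = 19.07, so τ_2 = 19.07 − 9.484 = 9.586 years.
γ_2 = 17.37/9.586 = 1.812; β = √(1 − 1/γ²) = √0.6954.

β = 0.834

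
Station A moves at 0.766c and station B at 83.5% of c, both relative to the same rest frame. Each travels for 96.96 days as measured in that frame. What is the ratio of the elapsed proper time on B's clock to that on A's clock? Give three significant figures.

τ_B/τ_A = 0.856

A: γ = 1/√(1 − 0.766²) = 1/√0.4132 = 1.556. B: β = 0.835; γ = 1/√(1 − 0.835²) = 1/√0.3028 = 1.817.
τ_A/τ_B = γ_B/γ_A = 1.817/1.556 = 1.168, so τ_B/τ_A = 0.8560.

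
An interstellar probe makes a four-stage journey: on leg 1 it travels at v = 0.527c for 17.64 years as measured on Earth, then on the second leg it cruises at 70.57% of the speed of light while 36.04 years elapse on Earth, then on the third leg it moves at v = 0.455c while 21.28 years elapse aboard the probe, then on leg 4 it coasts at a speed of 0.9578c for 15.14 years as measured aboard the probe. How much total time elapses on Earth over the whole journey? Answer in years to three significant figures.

Leg 1: 17.64 years is already measured on Earth.
Leg 2: 36.04 years is already measured on Earth.
Leg 3: γ = 1/√(1 − 0.455²) = 1/√0.7930 = 1.123; Δt_3 = 1.123 × 21.28 = 23.90 years.
Leg 4: γ = 1/√(1 − 0.9578²) = 1/√0.08262 = 3.479; Δt_4 = 3.479 × 15.14 = 52.67 years.
Total: 17.64 + 36.04 + 23.90 + 52.67 years.

Δt = 130 years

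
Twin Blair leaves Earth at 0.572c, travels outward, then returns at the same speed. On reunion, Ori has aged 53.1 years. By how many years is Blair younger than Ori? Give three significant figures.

γ = 1/√(1 − 0.572²) = 1/√0.6728 = 1.219
Blair's elapsed proper time: τ = 53.1/1.219 = 43.56 years.
Age gap = Δt − τ = 53.1 − 43.56 years.

Δt − τ = 9.54 years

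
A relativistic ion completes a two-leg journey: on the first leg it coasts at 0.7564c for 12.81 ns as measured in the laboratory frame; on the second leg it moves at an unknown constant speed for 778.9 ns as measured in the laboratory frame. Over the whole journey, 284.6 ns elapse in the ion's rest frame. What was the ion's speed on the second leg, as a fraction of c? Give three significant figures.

Leg 1: γ = 1/√(1 − 0.7564²) = 1/√0.4279 = 1.529; τ_1 = 12.81/1.529 = 8.379 ns.
Leg 2: speed unknown; τ_2 = 778.9/γ_2.
Total proper time: 8.379 + τ_2 = 284.6, so τ_2 = 284.6 − 8.379 = 276.2 ns.
γ_2 = 778.9/276.2 = 2.820; β = √(1 − 1/γ²) = √0.8742.

β = 0.935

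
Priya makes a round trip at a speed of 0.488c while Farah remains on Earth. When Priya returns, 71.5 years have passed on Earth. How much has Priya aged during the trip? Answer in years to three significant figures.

γ = 1/√(1 − 0.488²) = 1/√0.7619 = 1.146
Priya's clock measures proper time along the trip: τ = Δt/γ = 71.5/1.146 years.

τ = 62.4 years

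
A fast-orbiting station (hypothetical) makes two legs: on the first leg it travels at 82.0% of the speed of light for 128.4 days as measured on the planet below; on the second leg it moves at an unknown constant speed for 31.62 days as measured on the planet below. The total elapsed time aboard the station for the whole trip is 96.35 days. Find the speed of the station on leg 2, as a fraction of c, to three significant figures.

Leg 1: β = 0.820; γ = 1/√(1 − 0.820²) = 1/√0.3276 = 1.747; τ_1 = 128.4/1.747 = 73.49 days.
Leg 2: speed unknown; τ_2 = 31.62/γ_2.
Total proper time: 73.49 + τ_2 = 96.35, so τ_2 = 96.35 − 73.49 = 22.86 days.
γ_2 = 31.62/22.86 = 1.383; β = √(1 − 1/γ²) = √0.4774.

β = 0.691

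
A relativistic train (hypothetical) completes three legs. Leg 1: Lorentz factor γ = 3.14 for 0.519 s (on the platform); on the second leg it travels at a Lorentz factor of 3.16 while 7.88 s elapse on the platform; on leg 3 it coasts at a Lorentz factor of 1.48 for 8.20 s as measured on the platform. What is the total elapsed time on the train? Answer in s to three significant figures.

Leg 1: γ = 3.14; τ_1 = 0.519/3.140 = 0.1653 s.
Leg 2: γ = 3.16; τ_2 = 7.88/3.160 = 2.494 s.
Leg 3: γ = 1.48; τ_3 = 8.20/1.480 = 5.541 s.
Total: 0.1653 + 2.494 + 5.541 s.

τ = 8.20 s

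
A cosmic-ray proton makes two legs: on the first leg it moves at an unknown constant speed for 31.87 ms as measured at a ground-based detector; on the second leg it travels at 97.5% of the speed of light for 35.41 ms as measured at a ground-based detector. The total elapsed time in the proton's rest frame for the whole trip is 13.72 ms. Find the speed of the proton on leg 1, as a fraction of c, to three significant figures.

Leg 1: speed unknown; τ_1 = 31.87/γ_1.
Leg 2: β = 0.975; γ = 1/√(1 − 0.975²) = 1/√0.04938 = 4.500; τ_2 = 35.41/4.500 = 7.868 ms.
Total proper time: τ_1 + 7.868 = 13.72, so τ_1 = 13.72 − 7.868 = 5.852 ms.
γ_1 = 31.87/5.852 = 5.446; β = √(1 − 1/γ²) = √0.9663.

β = 0.983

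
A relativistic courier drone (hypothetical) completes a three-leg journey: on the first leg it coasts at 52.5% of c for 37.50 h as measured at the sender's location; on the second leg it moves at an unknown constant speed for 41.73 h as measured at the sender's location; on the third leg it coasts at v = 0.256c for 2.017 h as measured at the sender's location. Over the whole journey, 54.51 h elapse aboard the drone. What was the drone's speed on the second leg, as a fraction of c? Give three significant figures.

Leg 1: β = 0.525; γ = 1/√(1 − 0.525²) = 1/√0.7244 = 1.175; τ_1 = 37.50/1.175 = 31.92 h.
Leg 2: speed unknown; τ_2 = 41.73/γ_2.
Leg 3: γ = 1/√(1 − 0.256²) = 1/√0.9345 = 1.034; τ_3 = 2.017/1.034 = 1.950 h.
Total proper time: 31.92 + τ_2 + 1.950 = 54.51, so τ_2 = 54.51 − 33.87 = 20.64 h.
γ_2 = 41.73/20.64 = 2.021; β = √(1 − 1/γ²) = √0.7553.

β = 0.869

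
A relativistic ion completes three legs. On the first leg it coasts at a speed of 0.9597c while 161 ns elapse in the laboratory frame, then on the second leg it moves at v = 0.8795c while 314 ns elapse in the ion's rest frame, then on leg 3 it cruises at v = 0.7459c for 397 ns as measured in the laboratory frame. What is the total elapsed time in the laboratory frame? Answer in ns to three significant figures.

Leg 1: 161 ns is already measured in the laboratory frame.
Leg 2: γ = 1/√(1 − 0.8795²) = 1/√0.2265 = 2.101; Δt_2 = 2.101 × 314 = 659.8 ns.
Leg 3: 397 ns is already measured in the laboratory frame.
Total: 161.0 + 659.8 + 397.0 ns.

Δt = 1220 ns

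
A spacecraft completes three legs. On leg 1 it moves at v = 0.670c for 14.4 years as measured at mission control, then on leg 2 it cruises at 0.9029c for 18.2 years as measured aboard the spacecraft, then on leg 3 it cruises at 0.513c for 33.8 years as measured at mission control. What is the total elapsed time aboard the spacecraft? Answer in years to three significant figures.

Leg 1: γ = 1/√(1 − 0.670²) = 1/√0.5511 = 1.347; τ_1 = 14.4/1.347 = 10.69 years.
Leg 2: 18.2 years is already measured aboard the spacecraft.
Leg 3: γ = 1/√(1 − 0.513²) = 1/√0.7368 = 1.165; τ_3 = 33.8/1.165 = 29.01 years.
Total: 10.69 + 18.20 + 29.01 years.

τ = 57.9 years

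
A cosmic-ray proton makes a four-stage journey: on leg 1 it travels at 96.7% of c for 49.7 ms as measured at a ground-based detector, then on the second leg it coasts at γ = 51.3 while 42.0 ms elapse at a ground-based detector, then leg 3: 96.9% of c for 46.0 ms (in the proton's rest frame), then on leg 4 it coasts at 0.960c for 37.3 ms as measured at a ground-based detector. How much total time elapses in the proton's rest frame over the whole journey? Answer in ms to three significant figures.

Leg 1: β = 0.967; γ = 1/√(1 − 0.967²) = 1/√0.06491 = 3.925; τ_1 = 49.7/3.925 = 12.66 ms.
Leg 2: γ = 51.3; τ_2 = 42.0/51.30 = 0.8187 ms.
Leg 3: 46.0 ms is already measured in the proton's rest frame.
Leg 4: γ = 1/√(1 − 0.960²) = 25/7 ≈ 3.571; τ_4 = 37.3/3.571 = 10.44 ms.
Total: 12.66 + 0.8187 + 46.00 + 10.44 ms.

τ = 69.9 ms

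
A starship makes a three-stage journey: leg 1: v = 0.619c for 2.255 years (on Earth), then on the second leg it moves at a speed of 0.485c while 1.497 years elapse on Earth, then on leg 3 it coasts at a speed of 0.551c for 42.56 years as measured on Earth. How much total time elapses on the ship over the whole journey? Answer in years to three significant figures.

Leg 1: γ = 1/√(1 − 0.619²) = 1/√0.6168 = 1.273; τ_1 = 2.255/1.273 = 1.771 years.
Leg 2: γ = 1/√(1 − 0.485²) = 1/√0.7648 = 1.143; τ_2 = 1.497/1.143 = 1.309 years.
Leg 3: γ = 1/√(1 − 0.551²) = 1/√0.6964 = 1.198; τ_3 = 42.56/1.198 = 35.52 years.
Total: 1.771 + 1.309 + 35.52 years.

τ = 38.6 years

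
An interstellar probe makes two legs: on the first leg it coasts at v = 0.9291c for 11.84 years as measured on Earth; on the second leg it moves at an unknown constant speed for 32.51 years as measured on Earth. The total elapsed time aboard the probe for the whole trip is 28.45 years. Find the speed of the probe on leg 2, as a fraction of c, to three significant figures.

Leg 1: γ = 1/√(1 − 0.9291²) = 1/√0.1368 = 2.704; τ_1 = 11.84/2.704 = 4.379 years.
Leg 2: speed unknown; τ_2 = 32.51/γ_2.
Total proper time: 4.379 + τ_2 = 28.45, so τ_2 = 28.45 − 4.379 = 24.07 years.
γ_2 = 32.51/24.07 = 1.351; β = √(1 − 1/γ²) = √0.4518.

β = 0.672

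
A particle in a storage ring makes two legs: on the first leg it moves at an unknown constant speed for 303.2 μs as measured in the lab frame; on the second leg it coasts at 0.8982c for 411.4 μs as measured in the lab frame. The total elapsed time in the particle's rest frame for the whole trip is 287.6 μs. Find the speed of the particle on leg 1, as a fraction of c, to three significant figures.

Leg 1: speed unknown; τ_1 = 303.2/γ_1.
Leg 2: γ = 1/√(1 − 0.8982²) = 1/√0.1932 = 2.275; τ_2 = 411.4/2.275 = 180.8 μs.
Total proper time: τ_1 + 180.8 = 287.6, so τ_1 = 287.6 − 180.8 = 106.8 μs.
γ_1 = 303.2/106.8 = 2.840; β = √(1 − 1/γ²) = √0.8760.

β = 0.936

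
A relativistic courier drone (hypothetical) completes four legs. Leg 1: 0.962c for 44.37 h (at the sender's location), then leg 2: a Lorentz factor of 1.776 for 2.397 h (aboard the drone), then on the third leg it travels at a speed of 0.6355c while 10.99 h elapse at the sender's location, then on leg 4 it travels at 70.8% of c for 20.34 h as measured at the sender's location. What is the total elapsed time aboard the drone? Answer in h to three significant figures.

Leg 1: γ = 1/√(1 − 0.962²) = 1/√0.07456 = 3.662; τ_1 = 44.37/3.662 = 12.12 h.
Leg 2: 2.397 h is already measured aboard the drone.
Leg 3: γ = 1/√(1 − 0.6355²) = 1/√0.5961 = 1.295; τ_3 = 10.99/1.295 = 8.485 h.
Leg 4: β = 0.708; γ = 1/√(1 − 0.708²) = 1/√0.4987 = 1.416; τ_4 = 20.34/1.416 = 14.36 h.
Total: 12.12 + 2.397 + 8.485 + 14.36 h.

τ = 37.4 h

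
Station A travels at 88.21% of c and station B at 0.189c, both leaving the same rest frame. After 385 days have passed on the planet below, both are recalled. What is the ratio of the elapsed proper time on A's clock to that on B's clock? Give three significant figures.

A: β = 0.8821; γ = 1/√(1 − 0.8821²) = 1/√0.2219 = 2.123. B: γ = 1/√(1 − 0.189²) = 1/√0.9643 = 1.018.
τ_A/τ_B = γ_B/γ_A = 1.018/2.123 = 0.4797, so τ_A/τ_B = 0.4797.

τ_A/τ_B = 0.480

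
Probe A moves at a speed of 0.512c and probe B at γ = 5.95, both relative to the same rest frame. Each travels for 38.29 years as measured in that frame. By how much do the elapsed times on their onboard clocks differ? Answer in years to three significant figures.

A: γ = 1/√(1 − 0.512²) = 1/√0.7379 = 1.164; τ_A = 38.29/1.164 = 32.89 years.
B: γ = 5.95; τ_B = 38.29/5.950 = 6.435 years.

|τ_A − τ_B| = 26.5 years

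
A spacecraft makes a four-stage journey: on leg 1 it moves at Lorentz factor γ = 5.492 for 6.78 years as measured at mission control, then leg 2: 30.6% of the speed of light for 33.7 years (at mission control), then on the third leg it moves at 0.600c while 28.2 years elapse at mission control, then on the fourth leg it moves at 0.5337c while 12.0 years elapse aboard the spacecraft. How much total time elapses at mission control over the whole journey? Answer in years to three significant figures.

Leg 1: 6.78 years is already measured at mission control.
Leg 2: 33.7 years is already measured at mission control.
Leg 3: 28.2 years is already measured at mission control.
Leg 4: γ = 1/√(1 − 0.5337²) = 1/√0.7152 = 1.182; Δt_4 = 1.182 × 12.0 = 14.19 years.
Total: 6.780 + 33.70 + 28.20 + 14.19 years.

Δt = 82.9 years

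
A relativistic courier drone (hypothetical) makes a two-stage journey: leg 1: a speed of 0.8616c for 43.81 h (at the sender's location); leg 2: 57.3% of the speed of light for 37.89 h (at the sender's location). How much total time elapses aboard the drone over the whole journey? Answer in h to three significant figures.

Leg 1: γ = 1/√(1 − 0.8616²) = 1/√0.2576 = 1.970; τ_1 = 43.81/1.970 = 22.24 h.
Leg 2: β = 0.573; γ = 1/√(1 − 0.573²) = 1/√0.6717 = 1.220; τ_2 = 37.89/1.220 = 31.05 h.
Total: 22.24 + 31.05 h.

τ = 53.3 h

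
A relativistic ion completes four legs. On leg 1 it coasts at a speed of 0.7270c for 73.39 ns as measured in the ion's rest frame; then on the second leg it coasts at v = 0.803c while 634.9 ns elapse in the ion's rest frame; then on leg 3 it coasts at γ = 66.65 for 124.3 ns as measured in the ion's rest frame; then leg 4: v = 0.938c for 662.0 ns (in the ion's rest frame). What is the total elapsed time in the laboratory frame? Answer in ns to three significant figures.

Leg 1: γ = 1/√(1 − 0.7270²) = 1/√0.4715 = 1.456; Δt_1 = 1.456 × 73.39 = 106.9 ns.
Leg 2: γ = 1/√(1 − 0.803²) = 1/√0.3552 = 1.678; Δt_2 = 1.678 × 634.9 = 1065 ns.
Leg 3: γ = 66.65; Δt_3 = 66.65 × 124.3 = 8285 ns.
Leg 4: γ = 1/√(1 − 0.938²) = 1/√0.1202 = 2.885; Δt_4 = 2.885 × 662.0 = 1910 ns.
Total: 106.9 + 1065 + 8285 + 1910 ns.

Δt = 1.14×10⁴ ns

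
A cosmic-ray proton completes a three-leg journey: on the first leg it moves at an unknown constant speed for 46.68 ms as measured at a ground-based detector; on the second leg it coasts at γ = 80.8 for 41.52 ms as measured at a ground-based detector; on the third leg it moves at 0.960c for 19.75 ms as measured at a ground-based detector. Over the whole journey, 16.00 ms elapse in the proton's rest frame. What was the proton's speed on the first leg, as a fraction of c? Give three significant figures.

Leg 1: speed unknown; τ_1 = 46.68/γ_1.
Leg 2: γ = 80.8; τ_2 = 41.52/80.80 = 0.5139 ms.
Leg 3: γ = 1/√(1 − 0.960²) = 25/7 ≈ 3.571; τ_3 = 19.75/3.571 = 5.530 ms.
Total proper time: τ_1 + 0.5139 + 5.530 = 16.00, so τ_1 = 16.00 − 6.044 = 9.956 ms.
γ_1 = 46.68/9.956 = 4.689; β = √(1 − 1/γ²) = √0.9545.

β = 0.977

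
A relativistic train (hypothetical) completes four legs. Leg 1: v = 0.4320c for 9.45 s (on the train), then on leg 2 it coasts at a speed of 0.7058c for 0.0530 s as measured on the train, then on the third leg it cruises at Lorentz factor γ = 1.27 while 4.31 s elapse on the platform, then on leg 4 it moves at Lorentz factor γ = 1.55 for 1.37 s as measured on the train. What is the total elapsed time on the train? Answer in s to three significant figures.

Leg 1: 9.45 s is already measured on the train.
Leg 2: 0.0530 s is already measured on the train.
Leg 3: γ = 1.27; τ_3 = 4.31/1.270 = 3.394 s.
Leg 4: 1.37 s is already measured on the train.
Total: 9.450 + 0.05300 + 3.394 + 1.370 s.

τ = 14.3 s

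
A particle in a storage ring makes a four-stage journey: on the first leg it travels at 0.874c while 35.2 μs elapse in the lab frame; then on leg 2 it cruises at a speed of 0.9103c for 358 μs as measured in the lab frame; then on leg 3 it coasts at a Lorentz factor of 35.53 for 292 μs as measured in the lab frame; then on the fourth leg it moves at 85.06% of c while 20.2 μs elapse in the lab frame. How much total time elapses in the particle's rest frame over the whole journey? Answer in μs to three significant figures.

τ = 184 μs

Leg 1: γ = 1/√(1 − 0.874²) = 1/√0.2361 = 2.058; τ_1 = 35.2/2.058 = 17.10 μs.
Leg 2: γ = 1/√(1 − 0.9103²) = 1/√0.1714 = 2.416; τ_2 = 358/2.416 = 148.2 μs.
Leg 3: γ = 35.53; τ_3 = 292/35.53 = 8.218 μs.
Leg 4: β = 0.8506; γ = 1/√(1 − 0.8506²) = 1/√0.2765 = 1.902; τ_4 = 20.2/1.902 = 10.62 μs.
Total: 17.10 + 148.2 + 8.218 + 10.62 μs.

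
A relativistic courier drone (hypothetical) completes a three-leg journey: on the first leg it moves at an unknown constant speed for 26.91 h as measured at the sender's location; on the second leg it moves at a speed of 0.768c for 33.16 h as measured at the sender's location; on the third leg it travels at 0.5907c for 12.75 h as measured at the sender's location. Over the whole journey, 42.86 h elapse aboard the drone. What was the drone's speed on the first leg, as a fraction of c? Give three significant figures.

β = 0.907

Leg 1: speed unknown; τ_1 = 26.91/γ_1.
Leg 2: γ = 1/√(1 − 0.768²) = 1/√0.4102 = 1.561; τ_2 = 33.16/1.561 = 21.24 h.
Leg 3: γ = 1/√(1 − 0.5907²) = 1/√0.6511 = 1.239; τ_3 = 12.75/1.239 = 10.29 h.
Total proper time: τ_1 + 21.24 + 10.29 = 42.86, so τ_1 = 42.86 − 31.53 = 11.33 h.
γ_1 = 26.91/11.33 = 2.374; β = √(1 − 1/γ²) = √0.8226.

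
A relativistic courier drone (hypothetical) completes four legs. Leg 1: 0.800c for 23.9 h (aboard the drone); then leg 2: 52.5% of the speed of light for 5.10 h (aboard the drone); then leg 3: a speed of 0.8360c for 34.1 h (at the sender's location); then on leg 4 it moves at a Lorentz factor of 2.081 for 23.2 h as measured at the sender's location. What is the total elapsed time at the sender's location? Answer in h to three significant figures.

Leg 1: γ = 1/√(1 − 0.800²) = 5/3 ≈ 1.667; Δt_1 = 1.667 × 23.9 = 39.83 h.
Leg 2: β = 0.525; γ = 1/√(1 − 0.525²) = 1/√0.7244 = 1.175; Δt_2 = 1.175 × 5.10 = 5.992 h.
Leg 3: 34.1 h is already measured at the sender's location.
Leg 4: 23.2 h is already measured at the sender's location.
Total: 39.83 + 5.992 + 34.10 + 23.20 h.

Δt = 103 h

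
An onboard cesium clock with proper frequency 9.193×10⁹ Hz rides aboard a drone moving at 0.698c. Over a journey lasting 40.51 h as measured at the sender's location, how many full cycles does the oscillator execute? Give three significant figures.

γ = 1/√(1 − 0.698²) = 1/√0.5128 = 1.396
The oscillator's own cycle count is N = f × τ where τ is the proper time aboard the drone. τ = Δt/γ = 40.51/1.396 = 29.01 h = 1.044×10⁵ s.
N = 9.193×10⁹ × 1.044×10⁵ = 9.601×10¹⁴.

N = 9.60×10¹⁴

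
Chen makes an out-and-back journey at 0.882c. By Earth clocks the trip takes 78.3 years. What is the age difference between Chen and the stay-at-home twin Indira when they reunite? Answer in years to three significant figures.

Δt − τ = 41.4 years

γ = 1/√(1 − 0.882²) = 1/√0.2221 = 2.122
Chen's elapsed proper time: τ = 78.3/2.122 = 36.90 years.
Age gap = Δt − τ = 78.3 − 36.90 years.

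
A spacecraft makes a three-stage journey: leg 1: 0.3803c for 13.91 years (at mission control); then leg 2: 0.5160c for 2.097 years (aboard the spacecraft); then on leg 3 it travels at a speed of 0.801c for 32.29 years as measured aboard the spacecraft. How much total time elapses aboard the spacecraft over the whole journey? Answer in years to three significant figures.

Leg 1: γ = 1/√(1 − 0.3803²) = 1/√0.8554 = 1.081; τ_1 = 13.91/1.081 = 12.86 years.
Leg 2: 2.097 years is already measured aboard the spacecraft.
Leg 3: 32.29 years is already measured aboard the spacecraft.
Total: 12.86 + 2.097 + 32.29 years.

τ = 47.3 years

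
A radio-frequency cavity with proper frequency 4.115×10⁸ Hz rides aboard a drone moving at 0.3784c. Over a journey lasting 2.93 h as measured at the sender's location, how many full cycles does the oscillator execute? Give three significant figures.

N = 4.02×10¹²

γ = 1/√(1 − 0.3784²) = 1/√0.8568 = 1.080
The oscillator's own cycle count is N = f × τ where τ is the proper time aboard the drone. τ = Δt/γ = 2.93/1.080 = 2.712 h = 9.764×10³ s.
N = 4.115×10⁸ × 9.764×10³ = 4.018×10¹².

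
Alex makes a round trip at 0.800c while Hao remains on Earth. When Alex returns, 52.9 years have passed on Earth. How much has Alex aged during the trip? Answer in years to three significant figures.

γ = 1/√(1 − 0.800²) = 5/3 ≈ 1.667
Alex's clock measures proper time along the trip: τ = Δt/γ = 52.9/1.667 years.

τ = 31.7 years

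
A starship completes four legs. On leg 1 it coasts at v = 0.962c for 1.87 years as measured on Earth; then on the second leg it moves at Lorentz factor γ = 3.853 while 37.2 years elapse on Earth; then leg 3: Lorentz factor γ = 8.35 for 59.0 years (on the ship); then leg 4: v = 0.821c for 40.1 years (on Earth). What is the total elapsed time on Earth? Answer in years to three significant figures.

Leg 1: 1.87 years is already measured on Earth.
Leg 2: 37.2 years is already measured on Earth.
Leg 3: γ = 8.35; Δt_3 = 8.350 × 59.0 = 492.7 years.
Leg 4: 40.1 years is already measured on Earth.
Total: 1.870 + 37.20 + 492.7 + 40.10 years.

Δt = 572 years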